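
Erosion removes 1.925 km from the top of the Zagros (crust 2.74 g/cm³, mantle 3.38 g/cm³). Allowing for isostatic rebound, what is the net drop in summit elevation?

Rebound u = e ρ_c/ρ_m = 1.925 km × 2.74/3.38 = 1.561 km.
Net surface drop = e − u = 1.925 km − 1.561 km = e (ρ_m − ρ_c)/ρ_m = 0.364 km.

0.364 km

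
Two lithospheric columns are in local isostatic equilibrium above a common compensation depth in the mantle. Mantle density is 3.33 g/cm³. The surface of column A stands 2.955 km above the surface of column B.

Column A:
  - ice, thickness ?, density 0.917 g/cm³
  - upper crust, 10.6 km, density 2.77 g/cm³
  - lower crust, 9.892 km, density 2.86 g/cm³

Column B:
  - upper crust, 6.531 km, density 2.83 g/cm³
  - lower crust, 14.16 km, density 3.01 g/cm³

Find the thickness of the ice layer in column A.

2.92 km

Take the compensation level at the base of the deeper column (depth z_c below the surface of column A) and equate Σ ρ_i t_i down to z_c; mantle fills any gap and the z_c terms cancel.
Column A: x×0.917 + 10.6×2.77 + 9.892×2.86 + (z_c − 20.492 − x)×3.33
Column B: 2.955×0 + 6.531×2.83 + 14.16×3.01 + (z_c − 2.955 − 20.691)×3.33
The z_c×3.33 term appears on both sides and cancels. Collect the known terms of each column as K = Σ(ρt)_known − 3.33 × (depth of known layers): K_A = 57.65312 − 3.33×20.492 = −10.58524; K_B = 61.10433 − 3.33×(2.955 + 20.691) = −17.63685.
Balance: K_A − x×(3.33 − 0.917) = K_B, so x = (K_A − K_B)/(3.33 − 0.917) = 7.05161/2.413 = 2.92 km.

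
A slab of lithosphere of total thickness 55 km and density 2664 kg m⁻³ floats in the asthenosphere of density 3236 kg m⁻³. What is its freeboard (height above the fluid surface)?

Floating equilibrium: submerged depth d = t ρ_obj/ρ_fluid = 55 km × 2664/3236 = 45.28 km.
Freeboard = t − d = 55 km − 45.28 km = 9.72 km.

9.72 km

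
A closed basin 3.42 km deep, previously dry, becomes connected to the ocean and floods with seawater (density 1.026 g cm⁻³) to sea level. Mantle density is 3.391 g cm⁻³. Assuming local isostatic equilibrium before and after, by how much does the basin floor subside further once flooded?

After flooding the water column is d + s deep. Its weight must equal the weight of mantle displaced by the extra subsidence s: (d + s) ρ_w = s ρ_m.
s = d ρ_w / (ρ_m − ρ_w) = 3.42 km × 1.026/(3.391 − 1.026) = 1.48 km.

1.48 km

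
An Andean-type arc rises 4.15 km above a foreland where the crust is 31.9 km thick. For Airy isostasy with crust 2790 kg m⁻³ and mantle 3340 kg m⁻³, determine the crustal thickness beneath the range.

Root depth r = h ρ_c / (ρ_m − ρ_c) = 4.15 km × 2790 / 550 = 21.05 km.
Total thickness = T + h + r = 31.9 km + 4.15 km + 21.05 km = 57.1 km.

57.1 km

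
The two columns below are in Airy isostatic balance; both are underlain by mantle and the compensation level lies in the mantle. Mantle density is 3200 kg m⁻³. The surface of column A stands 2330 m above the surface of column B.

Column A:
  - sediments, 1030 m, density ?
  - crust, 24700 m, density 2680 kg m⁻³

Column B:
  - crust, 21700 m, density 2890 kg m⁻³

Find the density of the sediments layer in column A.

Take the compensation level at the base of the deeper column (depth z_c below the surface of column A) and equate Σ ρ_i t_i down to z_c; mantle fills any gap and the z_c terms cancel.
Column A: 1030×ρ + 24700×2680 + (z_c − 25730)×3200
Column B: 2330×0 + 21700×2890 + (z_c − 2330 − 21700)×3200
The z_c×3200 term appears on both sides and cancels. Collect the known terms of each column as K = Σ(ρt)_known − 3200 × (depth of known layers): K_A = 66196000 − 3200×25730 = −16140000; K_B = 62713000 − 3200×(2330 + 21700) = −14183000.
Balance: K_A + 1030×ρ = K_B, so ρ = (K_B − K_A)/1030 = 1957000/1030 = 1900 kg m⁻³.

1900 kg m⁻³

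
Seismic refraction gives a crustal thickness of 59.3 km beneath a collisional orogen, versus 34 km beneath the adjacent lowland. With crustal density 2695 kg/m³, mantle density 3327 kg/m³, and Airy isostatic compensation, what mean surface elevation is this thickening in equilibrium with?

4.81 km

Excess crust Δ = 59.3 km − 34 km = 25.3 km, split between elevation h and root r with h + r = Δ.
Airy balance ρ_c h = (ρ_m − ρ_c) r gives r = h ρ_c/(ρ_m − ρ_c), so h (1 + ρ_c/(ρ_m − ρ_c)) = Δ, i.e. h = Δ (ρ_m − ρ_c)/ρ_m.
h = 25.3 km × 632/3327 = 4.81 km.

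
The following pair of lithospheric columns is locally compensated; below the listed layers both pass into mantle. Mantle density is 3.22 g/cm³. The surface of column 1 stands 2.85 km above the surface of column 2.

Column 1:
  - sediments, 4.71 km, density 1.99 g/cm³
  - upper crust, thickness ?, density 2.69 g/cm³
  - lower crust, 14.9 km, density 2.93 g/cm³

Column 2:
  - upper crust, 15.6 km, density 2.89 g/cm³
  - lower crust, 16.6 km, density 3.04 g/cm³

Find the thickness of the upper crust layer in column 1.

Take the compensation level at the base of the deeper column (depth z_c below the surface of column 1) and equate Σ ρ_i t_i down to z_c; mantle fills any gap and the z_c terms cancel.
Column 1: 4.71×1.99 + x×2.69 + 14.9×2.93 + (z_c − 19.61 − x)×3.22
Column 2: 2.85×0 + 15.6×2.89 + 16.6×3.04 + (z_c − 2.85 − 32.2)×3.22
The z_c×3.22 term appears on both sides and cancels. Collect the known terms of each column as K = Σ(ρt)_known − 3.22 × (depth of known layers): K_1 = 53.0299 − 3.22×19.61 = −10.1143; K_2 = 95.548 − 3.22×(2.85 + 32.2) = −17.313.
Balance: K_1 − x×(3.22 − 2.69) = K_2, so x = (K_1 − K_2)/(3.22 − 2.69) = 7.1987/0.53 = 13.6 km.

13.6 km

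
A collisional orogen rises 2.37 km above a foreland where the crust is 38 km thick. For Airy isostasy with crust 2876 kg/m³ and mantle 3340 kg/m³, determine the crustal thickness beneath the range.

Root depth r = h ρ_c / (ρ_m − ρ_c) = 2.37 km × 2876 / 464 = 14.69 km.
Total thickness = T + h + r = 38 km + 2.37 km + 14.69 km = 55.1 km.

55.1 km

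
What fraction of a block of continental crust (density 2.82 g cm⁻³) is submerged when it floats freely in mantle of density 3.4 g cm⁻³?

0.829

Submerged fraction = ρ_obj/ρ_fluid = 2.82/3.4 = 0.829.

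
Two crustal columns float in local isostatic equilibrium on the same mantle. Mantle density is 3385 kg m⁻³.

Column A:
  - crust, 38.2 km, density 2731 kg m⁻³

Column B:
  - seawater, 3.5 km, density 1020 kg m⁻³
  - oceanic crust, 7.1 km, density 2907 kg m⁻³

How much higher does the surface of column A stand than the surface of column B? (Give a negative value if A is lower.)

For any compensation level in the mantle, the mantle terms cancel and isostasy reduces to e = (Σt_A − Σt_B) − (Σ(ρt)_A − Σ(ρt)_B) / ρ_m.
Σt_A = 38.2 km; Σt_B = 10.6 km; Σ(ρt)_A = 104324.2; Σ(ρt)_B = 24209.7 (in km·kg m⁻³).
e = (38.2 − 10.6) − (104324.2 − 24209.7) / 3385 = 3.93 km.

3.93 km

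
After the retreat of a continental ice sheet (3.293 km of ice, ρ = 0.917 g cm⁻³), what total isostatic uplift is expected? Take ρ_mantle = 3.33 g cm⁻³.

0.907 km

Removing the load lets mantle flow back in; uplift u satisfies ρ_ice t = ρ_m u.
u = t ρ_ice/ρ_m = 3.293 km × 0.917/3.33 = 0.907 km.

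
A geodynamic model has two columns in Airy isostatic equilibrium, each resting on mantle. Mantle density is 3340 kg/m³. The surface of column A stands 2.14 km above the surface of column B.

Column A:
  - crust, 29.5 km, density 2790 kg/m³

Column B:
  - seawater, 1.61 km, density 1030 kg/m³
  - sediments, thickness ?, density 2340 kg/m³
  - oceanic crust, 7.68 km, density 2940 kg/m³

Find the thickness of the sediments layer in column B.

2.29 km

Take the compensation level at the base of the deeper column (depth z_c below the surface of column A) and equate Σ ρ_i t_i down to z_c; mantle fills any gap and the z_c terms cancel.
Column A: 29.5×2790 + (z_c − 29.5)×3340
Column B: 2.14×0 + 1.61×1030 + x×2340 + 7.68×2940 + (z_c − 2.14 − 9.29 − x)×3340
The z_c×3340 term appears on both sides and cancels. Collect the known terms of each column as K = Σ(ρt)_known − 3340 × (depth of known layers): K_A = 82305 − 3340×29.5 = −16225; K_B = 24237.5 − 3340×(2.14 + 9.29) = −13938.7.
Balance: K_A = K_B − x×(3340 − 2340), so x = (K_B − K_A)/(3340 − 2340) = 2286.3/1000 = 2.29 km.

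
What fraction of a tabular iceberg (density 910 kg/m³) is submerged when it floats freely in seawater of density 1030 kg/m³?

0.883

Submerged fraction = ρ_obj/ρ_fluid = 910/1030 = 0.883.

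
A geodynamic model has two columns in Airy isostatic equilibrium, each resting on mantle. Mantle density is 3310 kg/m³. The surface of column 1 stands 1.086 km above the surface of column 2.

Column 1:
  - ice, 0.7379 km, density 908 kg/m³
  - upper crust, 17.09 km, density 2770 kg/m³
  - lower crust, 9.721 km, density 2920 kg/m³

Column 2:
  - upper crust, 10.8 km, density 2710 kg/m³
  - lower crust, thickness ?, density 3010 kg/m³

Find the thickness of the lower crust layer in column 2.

15.7 km

Take the compensation level at the base of the deeper column (depth z_c below the surface of column 1) and equate Σ ρ_i t_i down to z_c; mantle fills any gap and the z_c terms cancel.
Column 1: 0.7379×908 + 17.09×2770 + 9.721×2920 + (z_c − 27.5489)×3310
Column 2: 1.086×0 + 10.8×2710 + x×3010 + (z_c − 1.086 − 10.8 − x)×3310
The z_c×3310 term appears on both sides and cancels. Collect the known terms of each column as K = Σ(ρt)_known − 3310 × (depth of known layers): K_1 = 76394.6332 − 3310×27.5489 = −14792.2258; K_2 = 29268 − 3310×(1.086 + 10.8) = −10074.66.
Balance: K_1 = K_2 − x×(3310 − 3010), so x = (K_2 − K_1)/(3310 − 3010) = 4717.57/300 = 15.7 km.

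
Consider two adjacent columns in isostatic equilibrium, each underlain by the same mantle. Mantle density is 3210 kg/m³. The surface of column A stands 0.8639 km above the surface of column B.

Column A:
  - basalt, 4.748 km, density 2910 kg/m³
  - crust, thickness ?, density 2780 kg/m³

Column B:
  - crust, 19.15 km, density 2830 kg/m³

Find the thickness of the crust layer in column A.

Take the compensation level at the base of the deeper column (depth z_c below the surface of column A) and equate Σ ρ_i t_i down to z_c; mantle fills any gap and the z_c terms cancel.
Column A: 4.748×2910 + x×2780 + (z_c − 4.748 − x)×3210
Column B: 0.8639×0 + 19.15×2830 + (z_c − 0.8639 − 19.15)×3210
The z_c×3210 term appears on both sides and cancels. Collect the known terms of each column as K = Σ(ρt)_known − 3210 × (depth of known layers): K_A = 13816.68 − 3210×4.748 = −1424.4; K_B = 54194.5 − 3210×(0.8639 + 19.15) = −10050.119.
Balance: K_A − x×(3210 − 2780) = K_B, so x = (K_A − K_B)/(3210 − 2780) = 8625.72/430 = 20.1 km.

20.1 km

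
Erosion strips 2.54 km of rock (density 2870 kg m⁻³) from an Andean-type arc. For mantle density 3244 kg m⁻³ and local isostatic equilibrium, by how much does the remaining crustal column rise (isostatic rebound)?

2.25 km

Unloading: uplift u = e ρ_c/ρ_m = 2.54 km × 2870/3244 = 2.25 km.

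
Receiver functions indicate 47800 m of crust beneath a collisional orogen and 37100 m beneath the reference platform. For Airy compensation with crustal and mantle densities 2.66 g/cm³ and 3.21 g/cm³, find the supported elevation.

1830 m

Excess crust Δ = 47800 m − 37100 m = 10700 m, split between elevation h and root r with h + r = Δ.
Airy balance ρ_c h = (ρ_m − ρ_c) r gives r = h ρ_c/(ρ_m − ρ_c), so h (1 + ρ_c/(ρ_m − ρ_c)) = Δ, i.e. h = Δ (ρ_m − ρ_c)/ρ_m.
h = 10700 m × 0.55/3.21 = 1830 m.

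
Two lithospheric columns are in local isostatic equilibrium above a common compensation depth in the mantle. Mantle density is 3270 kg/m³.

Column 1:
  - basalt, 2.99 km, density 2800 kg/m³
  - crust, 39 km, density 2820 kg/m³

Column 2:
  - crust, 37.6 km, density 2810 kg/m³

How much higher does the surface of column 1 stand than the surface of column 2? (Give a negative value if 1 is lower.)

For any compensation level in the mantle, the mantle terms cancel and isostasy reduces to e = (Σt_1 − Σt_2) − (Σ(ρt)_1 − Σ(ρt)_2) / ρ_m.
Σt_1 = 41.99 km; Σt_2 = 37.6 km; Σ(ρt)_1 = 118352; Σ(ρt)_2 = 105656 (in km·kg/m³).
e = (41.99 − 37.6) − (118352 − 105656) / 3270 = 0.507 km.

0.507 km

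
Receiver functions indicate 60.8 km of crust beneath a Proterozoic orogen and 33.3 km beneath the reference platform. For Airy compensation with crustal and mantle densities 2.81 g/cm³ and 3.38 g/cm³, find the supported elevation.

4.64 km

Excess crust Δ = 60.8 km − 33.3 km = 27.5 km, split between elevation h and root r with h + r = Δ.
Airy balance ρ_c h = (ρ_m − ρ_c) r gives r = h ρ_c/(ρ_m − ρ_c), so h (1 + ρ_c/(ρ_m − ρ_c)) = Δ, i.e. h = Δ (ρ_m − ρ_c)/ρ_m.
h = 27.5 km × 0.57/3.38 = 4.64 km.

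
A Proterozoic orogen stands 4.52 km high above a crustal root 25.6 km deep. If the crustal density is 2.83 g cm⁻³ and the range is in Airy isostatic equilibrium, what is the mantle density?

Airy balance: ρ_c h = (ρ_m − ρ_c) r → ρ_m = ρ_c (1 + h/r).
ρ_m = 2.83 × (1 + 4.52 km/25.6 km) = 3.33 g cm⁻³.

3.33 g cm⁻³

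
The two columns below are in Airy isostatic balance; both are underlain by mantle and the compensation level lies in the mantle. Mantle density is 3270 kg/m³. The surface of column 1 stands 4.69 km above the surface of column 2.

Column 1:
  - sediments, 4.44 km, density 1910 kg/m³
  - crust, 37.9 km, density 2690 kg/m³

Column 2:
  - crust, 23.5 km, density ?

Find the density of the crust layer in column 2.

2730 kg/m³

Take the compensation level at the base of the deeper column (depth z_c below the surface of column 1) and equate Σ ρ_i t_i down to z_c; mantle fills any gap and the z_c terms cancel.
Column 1: 4.44×1910 + 37.9×2690 + (z_c − 42.34)×3270
Column 2: 4.69×0 + 23.5×ρ + (z_c − 4.69 − 23.5)×3270
The z_c×3270 term appears on both sides and cancels. Collect the known terms of each column as K = Σ(ρt)_known − 3270 × (depth of known layers): K_1 = 110431.4 − 3270×42.34 = −28020.4; K_2 = 0 − 3270×(4.69 + 23.5) = −92181.3.
Balance: K_1 = K_2 + 23.5×ρ, so ρ = (K_1 − K_2)/23.5 = 64160.9/23.5 = 2730 kg/m³.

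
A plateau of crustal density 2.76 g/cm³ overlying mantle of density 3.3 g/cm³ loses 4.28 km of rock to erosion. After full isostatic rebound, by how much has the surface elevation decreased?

Rebound u = e ρ_c/ρ_m = 4.28 km × 2.76/3.3 = 3.58 km.
Net surface drop = e − u = 4.28 km − 3.58 km = e (ρ_m − ρ_c)/ρ_m = 0.7 km.

0.7 km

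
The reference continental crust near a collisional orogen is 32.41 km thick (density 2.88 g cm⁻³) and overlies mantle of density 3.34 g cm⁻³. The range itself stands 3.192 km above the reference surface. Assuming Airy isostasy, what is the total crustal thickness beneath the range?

Root depth r = h ρ_c / (ρ_m − ρ_c) = 3.192 km × 2.88 / 0.46 = 19.98 km.
Total thickness = T + h + r = 32.41 km + 3.192 km + 19.98 km = 55.6 km.

55.6 km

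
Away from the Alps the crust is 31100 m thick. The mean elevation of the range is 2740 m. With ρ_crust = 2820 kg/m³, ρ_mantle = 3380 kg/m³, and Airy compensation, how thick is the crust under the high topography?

Root depth r = h ρ_c / (ρ_m − ρ_c) = 2740 m × 2820 / 560 = 13800 m.
Total thickness = T + h + r = 31100 m + 2740 m + 13800 m = 47600 m.

47600 m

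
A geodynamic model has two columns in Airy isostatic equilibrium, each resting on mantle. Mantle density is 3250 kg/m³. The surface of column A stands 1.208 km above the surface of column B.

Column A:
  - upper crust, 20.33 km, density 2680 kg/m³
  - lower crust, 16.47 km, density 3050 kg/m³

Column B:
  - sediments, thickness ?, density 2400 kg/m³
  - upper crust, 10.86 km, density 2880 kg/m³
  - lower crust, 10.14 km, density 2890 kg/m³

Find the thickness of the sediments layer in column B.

3.87 km

Take the compensation level at the base of the deeper column (depth z_c below the surface of column A) and equate Σ ρ_i t_i down to z_c; mantle fills any gap and the z_c terms cancel.
Column A: 20.33×2680 + 16.47×3050 + (z_c − 36.8)×3250
Column B: 1.208×0 + x×2400 + 10.86×2880 + 10.14×2890 + (z_c − 1.208 − 21 − x)×3250
The z_c×3250 term appears on both sides and cancels. Collect the known terms of each column as K = Σ(ρt)_known − 3250 × (depth of known layers): K_A = 104717.9 − 3250×36.8 = −14882.1; K_B = 60581.4 − 3250×(1.208 + 21) = −11594.6.
Balance: K_A = K_B − x×(3250 − 2400), so x = (K_B − K_A)/(3250 − 2400) = 3287.5/850 = 3.87 km.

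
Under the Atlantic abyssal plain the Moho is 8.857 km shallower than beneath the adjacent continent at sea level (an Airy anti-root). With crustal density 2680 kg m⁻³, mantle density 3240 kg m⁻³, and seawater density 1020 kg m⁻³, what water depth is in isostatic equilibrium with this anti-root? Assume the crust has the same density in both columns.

2.99 km

Replacing a thickness d of crust by seawater at the top must be balanced by replacing crust with mantle at the base: d (ρ_c − ρ_w) = a (ρ_m − ρ_c).
d = a (ρ_m − ρ_c)/(ρ_c − ρ_w) = 8.857 km × 560/1660 = 2.99 km.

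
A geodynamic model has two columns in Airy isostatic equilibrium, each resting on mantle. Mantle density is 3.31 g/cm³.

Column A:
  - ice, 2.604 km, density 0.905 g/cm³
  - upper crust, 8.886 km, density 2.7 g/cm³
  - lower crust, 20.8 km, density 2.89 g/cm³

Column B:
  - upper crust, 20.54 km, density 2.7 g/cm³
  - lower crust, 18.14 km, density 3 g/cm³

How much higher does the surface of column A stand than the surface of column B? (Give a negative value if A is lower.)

0.685 km

For any compensation level in the mantle, the mantle terms cancel and isostasy reduces to e = (Σt_A − Σt_B) − (Σ(ρt)_A − Σ(ρt)_B) / ρ_m.
Σt_A = 32.29 km; Σt_B = 38.68 km; Σ(ρt)_A = 86.46082; Σ(ρt)_B = 109.878 (in km·g/cm³).
e = (32.29 − 38.68) − (86.46082 − 109.878) / 3.31 = 0.685 km.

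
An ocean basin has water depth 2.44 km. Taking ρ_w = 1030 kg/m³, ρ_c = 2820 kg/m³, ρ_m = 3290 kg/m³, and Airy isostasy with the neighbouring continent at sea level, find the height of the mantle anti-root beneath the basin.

9.29 km

Equating mass per unit area of the two columns: replacing crust with seawater at the top is compensated by replacing crust with mantle at the base: d (ρ_c − ρ_w) = a (ρ_m − ρ_c).
a = d (ρ_c − ρ_w)/(ρ_m − ρ_c) = 2.44 km × 1790/470 = 9.29 km.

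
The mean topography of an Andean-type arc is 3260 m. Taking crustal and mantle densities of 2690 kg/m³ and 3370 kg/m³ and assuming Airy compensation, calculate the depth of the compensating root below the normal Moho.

By Archimedes' principle applied to the lithosphere: the weight of the topography is balanced by the buoyancy of the root, ρ_c h = (ρ_m − ρ_c) r.
r = h · ρ_c / (ρ_m − ρ_c) = 3260 m × 2690 / (3370 − 2690) = 12900 m.

12900 m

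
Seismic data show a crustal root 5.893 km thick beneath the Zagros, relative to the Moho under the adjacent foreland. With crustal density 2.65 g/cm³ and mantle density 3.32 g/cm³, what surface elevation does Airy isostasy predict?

For local isostatic compensation: ρ_c h = (ρ_m − ρ_c) r.
h = r (ρ_m − ρ_c) / ρ_c = 5.893 km × (3.32 − 2.65) / 2.65 = 1.49 km.

1.49 km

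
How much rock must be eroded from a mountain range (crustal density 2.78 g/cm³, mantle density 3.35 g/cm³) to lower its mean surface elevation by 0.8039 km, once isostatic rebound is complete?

4.72 km

Net drop Δ = e − u = e − e ρ_c/ρ_m = e (ρ_m − ρ_c)/ρ_m.
e = Δ ρ_m/(ρ_m − ρ_c) = 0.8039 km × 3.35/0.57 = 4.72 km.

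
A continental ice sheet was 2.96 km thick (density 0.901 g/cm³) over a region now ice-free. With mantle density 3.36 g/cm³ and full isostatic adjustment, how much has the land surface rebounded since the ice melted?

0.794 km

Removing the load lets mantle flow back in; uplift u satisfies ρ_ice t = ρ_m u.
u = t ρ_ice/ρ_m = 2.96 km × 0.901/3.36 = 0.794 km.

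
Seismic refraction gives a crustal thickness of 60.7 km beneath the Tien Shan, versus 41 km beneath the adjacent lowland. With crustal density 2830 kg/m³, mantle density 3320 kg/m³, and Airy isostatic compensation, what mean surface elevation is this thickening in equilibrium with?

Excess crust Δ = 60.7 km − 41 km = 19.7 km, split between elevation h and root r with h + r = Δ.
Airy balance ρ_c h = (ρ_m − ρ_c) r gives r = h ρ_c/(ρ_m − ρ_c), so h (1 + ρ_c/(ρ_m − ρ_c)) = Δ, i.e. h = Δ (ρ_m − ρ_c)/ρ_m.
h = 19.7 km × 490/3320 = 2.91 km.

2.91 km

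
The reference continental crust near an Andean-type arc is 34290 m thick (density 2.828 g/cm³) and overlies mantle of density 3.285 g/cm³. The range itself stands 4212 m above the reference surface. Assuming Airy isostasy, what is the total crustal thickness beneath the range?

64600 m

Root depth r = h ρ_c / (ρ_m − ρ_c) = 4212 m × 2.828 / 0.457 = 26060 m.
Total thickness = T + h + r = 34290 m + 4212 m + 26060 m = 64600 m.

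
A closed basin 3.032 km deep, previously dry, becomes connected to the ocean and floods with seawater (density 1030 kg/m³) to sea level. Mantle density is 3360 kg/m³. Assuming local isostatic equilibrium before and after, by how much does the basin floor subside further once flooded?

After flooding the water column is d + s deep. Its weight must equal the weight of mantle displaced by the extra subsidence s: (d + s) ρ_w = s ρ_m.
s = d ρ_w / (ρ_m − ρ_w) = 3.032 km × 1030/(3360 − 1030) = 1.34 km.

1.34 km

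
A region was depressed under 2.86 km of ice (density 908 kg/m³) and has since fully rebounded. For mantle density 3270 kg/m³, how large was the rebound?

Removing the load lets mantle flow back in; uplift u satisfies ρ_ice t = ρ_m u.
u = t ρ_ice/ρ_m = 2.86 km × 908/3270 = 0.794 km.

0.794 km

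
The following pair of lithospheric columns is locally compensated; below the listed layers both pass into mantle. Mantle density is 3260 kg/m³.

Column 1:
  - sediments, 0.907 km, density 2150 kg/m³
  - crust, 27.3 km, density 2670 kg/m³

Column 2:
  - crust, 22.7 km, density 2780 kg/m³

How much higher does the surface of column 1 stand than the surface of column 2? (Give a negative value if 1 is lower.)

For any compensation level in the mantle, the mantle terms cancel and isostasy reduces to e = (Σt_1 − Σt_2) − (Σ(ρt)_1 − Σ(ρt)_2) / ρ_m.
Σt_1 = 28.207 km; Σt_2 = 22.7 km; Σ(ρt)_1 = 74841.05; Σ(ρt)_2 = 63106 (in km·kg/m³).
e = (28.207 − 22.7) − (74841.05 − 63106) / 3260 = 1.91 km.

1.91 km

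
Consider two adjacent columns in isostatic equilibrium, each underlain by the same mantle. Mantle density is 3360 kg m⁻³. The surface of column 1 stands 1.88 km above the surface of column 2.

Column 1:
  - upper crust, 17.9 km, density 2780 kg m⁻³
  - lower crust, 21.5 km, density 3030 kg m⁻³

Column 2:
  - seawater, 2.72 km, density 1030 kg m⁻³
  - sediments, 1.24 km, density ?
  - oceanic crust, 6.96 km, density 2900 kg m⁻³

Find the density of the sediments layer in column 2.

Take the compensation level at the base of the deeper column (depth z_c below the surface of column 1) and equate Σ ρ_i t_i down to z_c; mantle fills any gap and the z_c terms cancel.
Column 1: 17.9×2780 + 21.5×3030 + (z_c − 39.4)×3360
Column 2: 1.88×0 + 2.72×1030 + 1.24×ρ + 6.96×2900 + (z_c − 1.88 − 10.92)×3360
The z_c×3360 term appears on both sides and cancels. Collect the known terms of each column as K = Σ(ρt)_known − 3360 × (depth of known layers): K_1 = 114907 − 3360×39.4 = −17477; K_2 = 22985.6 − 3360×(1.88 + 10.92) = −20022.4.
Balance: K_1 = K_2 + 1.24×ρ, so ρ = (K_1 − K_2)/1.24 = 2545.4/1.24 = 2050 kg m⁻³.

2050 kg m⁻³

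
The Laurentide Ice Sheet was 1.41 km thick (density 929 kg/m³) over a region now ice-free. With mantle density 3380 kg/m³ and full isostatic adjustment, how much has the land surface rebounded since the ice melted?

Removing the load lets mantle flow back in; uplift u satisfies ρ_ice t = ρ_m u.
u = t ρ_ice/ρ_m = 1.41 km × 929/3380 = 0.388 km.

0.388 km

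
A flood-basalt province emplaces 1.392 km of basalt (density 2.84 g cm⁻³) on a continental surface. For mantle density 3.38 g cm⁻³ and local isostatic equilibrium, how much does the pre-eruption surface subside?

Subaerial loading: s = t ρ_load / ρ_m.
s = 1.392 km × 2.84/3.38 = 1.17 km.

1.17 km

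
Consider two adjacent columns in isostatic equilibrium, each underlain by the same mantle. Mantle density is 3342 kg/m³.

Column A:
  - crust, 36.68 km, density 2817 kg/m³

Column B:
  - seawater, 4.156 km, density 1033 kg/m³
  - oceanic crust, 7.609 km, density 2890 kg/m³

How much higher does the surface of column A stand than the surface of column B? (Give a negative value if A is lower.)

1.86 km

For any compensation level in the mantle, the mantle terms cancel and isostasy reduces to e = (Σt_A − Σt_B) − (Σ(ρt)_A − Σ(ρt)_B) / ρ_m.
Σt_A = 36.68 km; Σt_B = 11.765 km; Σ(ρt)_A = 103327.56; Σ(ρt)_B = 26283.158 (in km·kg/m³).
e = (36.68 − 11.765) − (103327.56 − 26283.158) / 3342 = 1.86 km.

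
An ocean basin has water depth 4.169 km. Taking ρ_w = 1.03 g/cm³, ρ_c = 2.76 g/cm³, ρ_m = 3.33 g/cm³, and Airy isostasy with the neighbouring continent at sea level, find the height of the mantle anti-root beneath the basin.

In Airy isostatic equilibrium: replacing crust with seawater at the top is compensated by replacing crust with mantle at the base: d (ρ_c − ρ_w) = a (ρ_m − ρ_c).
a = d (ρ_c − ρ_w)/(ρ_m − ρ_c) = 4.169 km × 1.73/0.57 = 12.7 km.

12.7 km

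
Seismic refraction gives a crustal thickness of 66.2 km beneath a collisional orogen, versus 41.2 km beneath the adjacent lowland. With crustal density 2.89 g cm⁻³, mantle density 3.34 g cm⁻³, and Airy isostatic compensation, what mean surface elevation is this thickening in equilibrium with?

Excess crust Δ = 66.2 km − 41.2 km = 25 km, split between elevation h and root r with h + r = Δ.
Airy balance ρ_c h = (ρ_m − ρ_c) r gives r = h ρ_c/(ρ_m − ρ_c), so h (1 + ρ_c/(ρ_m − ρ_c)) = Δ, i.e. h = Δ (ρ_m − ρ_c)/ρ_m.
h = 25 km × 0.45/3.34 = 3.37 km.

3.37 km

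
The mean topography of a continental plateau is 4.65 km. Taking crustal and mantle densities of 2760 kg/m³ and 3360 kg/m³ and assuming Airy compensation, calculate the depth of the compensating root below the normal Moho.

Equating mass per unit area of the two columns: the weight of the topography is balanced by the buoyancy of the root, ρ_c h = (ρ_m − ρ_c) r.
r = h · ρ_c / (ρ_m − ρ_c) = 4.65 km × 2760 / (3360 − 2760) = 21.4 km.

21.4 km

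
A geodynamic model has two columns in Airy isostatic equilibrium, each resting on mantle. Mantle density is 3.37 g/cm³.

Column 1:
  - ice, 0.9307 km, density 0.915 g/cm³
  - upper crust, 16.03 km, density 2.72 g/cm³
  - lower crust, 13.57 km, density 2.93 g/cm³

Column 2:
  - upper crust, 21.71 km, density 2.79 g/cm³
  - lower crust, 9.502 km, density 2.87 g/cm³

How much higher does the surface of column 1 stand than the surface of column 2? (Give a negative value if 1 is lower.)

0.395 km

For any compensation level in the mantle, the mantle terms cancel and isostasy reduces to e = (Σt_1 − Σt_2) − (Σ(ρt)_1 − Σ(ρt)_2) / ρ_m.
Σt_1 = 30.5307 km; Σt_2 = 31.212 km; Σ(ρt)_1 = 84.2132905; Σ(ρt)_2 = 87.84164 (in km·g/cm³).
e = (30.5307 − 31.212) − (84.2132905 − 87.84164) / 3.37 = 0.395 km.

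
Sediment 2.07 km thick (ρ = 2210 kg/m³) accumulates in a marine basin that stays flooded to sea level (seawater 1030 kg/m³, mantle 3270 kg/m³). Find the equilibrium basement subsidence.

1.09 km

Submarine loading: the sediment displaces seawater, and the subsidence is in turn flooded, so s (ρ_m − ρ_w) = t (ρ_sed − ρ_w).
s = 2.07 km × (2210 − 1030) / (3270 − 1030) = 1.09 km.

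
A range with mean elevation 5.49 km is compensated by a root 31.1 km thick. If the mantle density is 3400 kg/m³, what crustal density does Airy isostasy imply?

ρ_c h = (ρ_m − ρ_c) r → ρ_c (h + r) = ρ_m r → ρ_c = ρ_m r / (h + r).
ρ_c = 3400 × 31.1 km / (5.49 km + 31.1 km) = 2890 kg/m³.

2890 kg/m³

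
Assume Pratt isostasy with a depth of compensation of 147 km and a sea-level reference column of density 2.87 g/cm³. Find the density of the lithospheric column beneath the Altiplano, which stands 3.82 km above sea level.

Pratt balance: ρ_ref D = ρ (D + h).
ρ = ρ_ref D/(D + h) = 2.87 × 147 km/(147 km + 3.82 km) = 2.8 g/cm³.

2.8 g/cm³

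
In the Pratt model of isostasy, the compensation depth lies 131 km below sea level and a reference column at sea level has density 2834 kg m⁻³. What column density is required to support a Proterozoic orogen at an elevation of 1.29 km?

Pratt balance: ρ_ref D = ρ (D + h).
ρ = ρ_ref D/(D + h) = 2834 × 131 km/(131 km + 1.29 km) = 2810 kg m⁻³.

2810 kg m⁻³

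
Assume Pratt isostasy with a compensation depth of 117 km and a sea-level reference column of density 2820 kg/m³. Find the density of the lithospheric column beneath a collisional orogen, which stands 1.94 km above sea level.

2770 kg/m³

Pratt balance: ρ_ref D = ρ (D + h).
ρ = ρ_ref D/(D + h) = 2820 × 117 km/(117 km + 1.94 km) = 2770 kg/m³.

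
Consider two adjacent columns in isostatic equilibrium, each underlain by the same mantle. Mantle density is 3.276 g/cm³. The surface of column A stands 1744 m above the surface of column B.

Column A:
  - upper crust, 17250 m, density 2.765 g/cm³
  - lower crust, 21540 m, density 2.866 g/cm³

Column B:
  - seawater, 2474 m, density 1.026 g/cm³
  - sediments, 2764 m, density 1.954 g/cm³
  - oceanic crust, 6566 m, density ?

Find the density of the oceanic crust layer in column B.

Take the compensation level at the base of the deeper column (depth z_c below the surface of column A) and equate Σ ρ_i t_i down to z_c; mantle fills any gap and the z_c terms cancel.
Column A: 17250×2.765 + 21540×2.866 + (z_c − 38790)×3.276
Column B: 1744×0 + 2474×1.026 + 2764×1.954 + 6566×ρ + (z_c − 1744 − 11804)×3.276
The z_c×3.276 term appears on both sides and cancels. Collect the known terms of each column as K = Σ(ρt)_known − 3.276 × (depth of known layers): K_A = 109429.89 − 3.276×38790 = −17646.15; K_B = 7939.18 − 3.276×(1744 + 11804) = −36444.068.
Balance: K_A = K_B + 6566×ρ, so ρ = (K_A − K_B)/6566 = 18797.9/6566 = 2.86 g/cm³.

2.86 g/cm³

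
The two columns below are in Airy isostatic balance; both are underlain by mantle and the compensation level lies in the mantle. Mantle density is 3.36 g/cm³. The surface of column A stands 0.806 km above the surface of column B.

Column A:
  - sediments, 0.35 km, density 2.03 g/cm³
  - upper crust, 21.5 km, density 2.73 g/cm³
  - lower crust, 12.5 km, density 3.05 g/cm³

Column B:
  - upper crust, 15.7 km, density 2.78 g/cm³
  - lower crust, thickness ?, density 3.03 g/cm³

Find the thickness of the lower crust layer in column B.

Take the compensation level at the base of the deeper column (depth z_c below the surface of column A) and equate Σ ρ_i t_i down to z_c; mantle fills any gap and the z_c terms cancel.
Column A: 0.35×2.03 + 21.5×2.73 + 12.5×3.05 + (z_c − 34.35)×3.36
Column B: 0.806×0 + 15.7×2.78 + x×3.03 + (z_c − 0.806 − 15.7 − x)×3.36
The z_c×3.36 term appears on both sides and cancels. Collect the known terms of each column as K = Σ(ρt)_known − 3.36 × (depth of known layers): K_A = 97.5305 − 3.36×34.35 = −17.8855; K_B = 43.646 − 3.36×(0.806 + 15.7) = −11.81416.
Balance: K_A = K_B − x×(3.36 − 3.03), so x = (K_B − K_A)/(3.36 − 3.03) = 6.07134/0.33 = 18.4 km.

18.4 km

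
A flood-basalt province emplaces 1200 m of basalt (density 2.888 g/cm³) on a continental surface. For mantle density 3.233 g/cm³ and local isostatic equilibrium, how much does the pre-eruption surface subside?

1070 m

Subaerial loading: s = t ρ_load / ρ_m.
s = 1200 m × 2.888/3.233 = 1070 m.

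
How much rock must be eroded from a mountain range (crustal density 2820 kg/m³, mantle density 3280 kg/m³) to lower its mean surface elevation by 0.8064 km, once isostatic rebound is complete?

5.75 km

Net drop Δ = e − u = e − e ρ_c/ρ_m = e (ρ_m − ρ_c)/ρ_m.
e = Δ ρ_m/(ρ_m − ρ_c) = 0.8064 km × 3280/460 = 5.75 km.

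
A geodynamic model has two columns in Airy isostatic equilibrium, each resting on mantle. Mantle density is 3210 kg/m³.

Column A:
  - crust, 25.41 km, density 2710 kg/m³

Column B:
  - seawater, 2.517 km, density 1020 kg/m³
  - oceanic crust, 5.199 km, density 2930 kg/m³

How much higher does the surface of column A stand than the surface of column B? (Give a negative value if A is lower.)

For any compensation level in the mantle, the mantle terms cancel and isostasy reduces to e = (Σt_A − Σt_B) − (Σ(ρt)_A − Σ(ρt)_B) / ρ_m.
Σt_A = 25.41 km; Σt_B = 7.716 km; Σ(ρt)_A = 68861.1; Σ(ρt)_B = 17800.41 (in km·kg/m³).
e = (25.41 − 7.716) − (68861.1 − 17800.41) / 3210 = 1.79 km.

1.79 km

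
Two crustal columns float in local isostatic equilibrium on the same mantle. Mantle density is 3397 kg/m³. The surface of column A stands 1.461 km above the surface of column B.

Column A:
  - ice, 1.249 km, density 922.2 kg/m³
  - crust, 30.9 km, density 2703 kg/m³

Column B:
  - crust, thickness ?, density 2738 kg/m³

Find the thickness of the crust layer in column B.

29.7 km

Take the compensation level at the base of the deeper column (depth z_c below the surface of column A) and equate Σ ρ_i t_i down to z_c; mantle fills any gap and the z_c terms cancel.
Column A: 1.249×922.2 + 30.9×2703 + (z_c − 32.149)×3397
Column B: 1.461×0 + x×2738 + (z_c − 1.461 − 0 − x)×3397
The z_c×3397 term appears on both sides and cancels. Collect the known terms of each column as K = Σ(ρt)_known − 3397 × (depth of known layers): K_A = 84674.5278 − 3397×32.149 = −24535.6252; K_B = 0 − 3397×(1.461 + 0) = −4963.017.
Balance: K_A = K_B − x×(3397 − 2738), so x = (K_B − K_A)/(3397 − 2738) = 19572.6/659 = 29.7 km.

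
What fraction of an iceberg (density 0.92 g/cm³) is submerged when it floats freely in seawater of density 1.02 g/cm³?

Submerged fraction = ρ_obj/ρ_fluid = 0.92/1.02 = 0.902.

0.902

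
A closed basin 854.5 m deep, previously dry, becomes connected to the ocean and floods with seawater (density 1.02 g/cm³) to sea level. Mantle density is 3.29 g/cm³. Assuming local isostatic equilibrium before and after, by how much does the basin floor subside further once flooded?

384 m

After flooding the water column is d + s deep. Its weight must equal the weight of mantle displaced by the extra subsidence s: (d + s) ρ_w = s ρ_m.
s = d ρ_w / (ρ_m − ρ_w) = 854.5 m × 1.02/(3.29 − 1.02) = 384 m.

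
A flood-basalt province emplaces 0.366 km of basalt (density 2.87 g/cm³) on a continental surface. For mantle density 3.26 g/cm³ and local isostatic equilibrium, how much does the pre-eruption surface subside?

0.322 km

Subaerial loading: s = t ρ_load / ρ_m.
s = 0.366 km × 2.87/3.26 = 0.322 km.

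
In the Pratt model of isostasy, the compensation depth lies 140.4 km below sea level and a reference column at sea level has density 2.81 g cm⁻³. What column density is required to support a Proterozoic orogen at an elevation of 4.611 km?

2.72 g cm⁻³

Pratt balance: ρ_ref D = ρ (D + h).
ρ = ρ_ref D/(D + h) = 2.81 × 140.4 km/(140.4 km + 4.611 km) = 2.72 g cm⁻³.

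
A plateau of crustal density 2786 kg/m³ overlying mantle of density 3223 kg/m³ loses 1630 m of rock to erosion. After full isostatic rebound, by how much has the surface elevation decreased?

Rebound u = e ρ_c/ρ_m = 1630 m × 2786/3223 = 1409 m.
Net surface drop = e − u = 1630 m − 1409 m = e (ρ_m − ρ_c)/ρ_m = 221 m.

221 m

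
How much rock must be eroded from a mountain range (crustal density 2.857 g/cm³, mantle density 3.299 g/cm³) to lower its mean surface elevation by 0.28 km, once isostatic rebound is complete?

Net drop Δ = e − u = e − e ρ_c/ρ_m = e (ρ_m − ρ_c)/ρ_m.
e = Δ ρ_m/(ρ_m − ρ_c) = 0.28 km × 3.299/0.442 = 2.09 km.

2.09 km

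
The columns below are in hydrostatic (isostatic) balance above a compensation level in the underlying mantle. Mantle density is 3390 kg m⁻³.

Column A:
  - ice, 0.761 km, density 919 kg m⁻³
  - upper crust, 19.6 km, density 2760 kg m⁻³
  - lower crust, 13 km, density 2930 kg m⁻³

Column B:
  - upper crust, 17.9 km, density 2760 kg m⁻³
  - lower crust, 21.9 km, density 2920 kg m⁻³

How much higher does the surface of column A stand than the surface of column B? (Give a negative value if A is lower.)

−0.402 km

For any compensation level in the mantle, the mantle terms cancel and isostasy reduces to e = (Σt_A − Σt_B) − (Σ(ρt)_A − Σ(ρt)_B) / ρ_m.
Σt_A = 33.361 km; Σt_B = 39.8 km; Σ(ρt)_A = 92885.359; Σ(ρt)_B = 113352 (in km·kg m⁻³).
e = (33.361 − 39.8) − (92885.359 − 113352) / 3390 = −0.402 km.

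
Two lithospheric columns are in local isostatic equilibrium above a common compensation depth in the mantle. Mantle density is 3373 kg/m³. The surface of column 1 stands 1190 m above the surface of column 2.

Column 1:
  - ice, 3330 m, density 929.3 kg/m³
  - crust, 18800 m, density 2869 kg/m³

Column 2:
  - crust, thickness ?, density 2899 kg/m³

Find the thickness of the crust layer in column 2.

Take the compensation level at the base of the deeper column (depth z_c below the surface of column 1) and equate Σ ρ_i t_i down to z_c; mantle fills any gap and the z_c terms cancel.
Column 1: 3330×929.3 + 18800×2869 + (z_c − 22130)×3373
Column 2: 1190×0 + x×2899 + (z_c − 1190 − 0 − x)×3373
The z_c×3373 term appears on both sides and cancels. Collect the known terms of each column as K = Σ(ρt)_known − 3373 × (depth of known layers): K_1 = 57031769 − 3373×22130 = −17612721; K_2 = 0 − 3373×(1190 + 0) = −4013870.
Balance: K_1 = K_2 − x×(3373 − 2899), so x = (K_2 − K_1)/(3373 − 2899) = 13598900/474 = 28700 m.

28700 m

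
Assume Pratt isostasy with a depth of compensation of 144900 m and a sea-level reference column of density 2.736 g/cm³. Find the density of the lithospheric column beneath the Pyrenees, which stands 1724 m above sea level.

2.7 g/cm³

Pratt balance: ρ_ref D = ρ (D + h).
ρ = ρ_ref D/(D + h) = 2.736 × 144900 m/(144900 m + 1724 m) = 2.7 g/cm³.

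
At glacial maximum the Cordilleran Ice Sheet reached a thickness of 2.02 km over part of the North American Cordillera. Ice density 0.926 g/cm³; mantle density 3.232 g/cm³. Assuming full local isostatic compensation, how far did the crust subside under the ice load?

0.579 km

Isostatic balance requires: the ice load ρ_ice t is balanced by mantle displaced below, ρ_m s.
s = t ρ_ice / ρ_m = 2.02 km × 0.926/3.232 = 0.579 km.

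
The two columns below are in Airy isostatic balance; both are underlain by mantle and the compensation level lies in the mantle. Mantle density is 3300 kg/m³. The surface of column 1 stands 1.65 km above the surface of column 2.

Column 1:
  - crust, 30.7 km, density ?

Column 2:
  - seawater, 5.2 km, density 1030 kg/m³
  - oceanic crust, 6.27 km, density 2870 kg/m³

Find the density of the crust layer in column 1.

2650 kg/m³

Take the compensation level at the base of the deeper column (depth z_c below the surface of column 1) and equate Σ ρ_i t_i down to z_c; mantle fills any gap and the z_c terms cancel.
Column 1: 30.7×ρ + (z_c − 30.7)×3300
Column 2: 1.65×0 + 5.2×1030 + 6.27×2870 + (z_c − 1.65 − 11.47)×3300
The z_c×3300 term appears on both sides and cancels. Collect the known terms of each column as K = Σ(ρt)_known − 3300 × (depth of known layers): K_1 = 0 − 3300×30.7 = −101310; K_2 = 23350.9 − 3300×(1.65 + 11.47) = −19945.1.
Balance: K_1 + 30.7×ρ = K_2, so ρ = (K_2 − K_1)/30.7 = 81364.9/30.7 = 2650 kg/m³.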